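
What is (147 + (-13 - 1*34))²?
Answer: 10000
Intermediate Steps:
(147 + (-13 - 1*34))² = (147 + (-13 - 34))² = (147 - 47)² = 100² = 10000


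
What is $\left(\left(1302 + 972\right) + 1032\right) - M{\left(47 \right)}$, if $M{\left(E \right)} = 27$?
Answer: $3279$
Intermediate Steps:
$\left(\left(1302 + 972\right) + 1032\right) - M{\left(47 \right)} = \left(\left(1302 + 972\right) + 1032\right) - 27 = \left(2274 + 1032\right) - 27 = 3306 - 27 = 3279$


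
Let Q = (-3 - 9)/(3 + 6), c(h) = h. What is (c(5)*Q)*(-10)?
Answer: 200/3 ≈ 66.667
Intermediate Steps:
Q = -4/3 (Q = -12/9 = -12*⅑ = -4/3 ≈ -1.3333)
(c(5)*Q)*(-10) = (5*(-4/3))*(-10) = -20/3*(-10) = 200/3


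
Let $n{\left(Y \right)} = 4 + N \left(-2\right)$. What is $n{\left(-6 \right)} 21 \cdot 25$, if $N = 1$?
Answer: $1050$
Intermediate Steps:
$n{\left(Y \right)} = 2$ ($n{\left(Y \right)} = 4 + 1 \left(-2\right) = 4 - 2 = 2$)
$n{\left(-6 \right)} 21 \cdot 25 = 2 \cdot 21 \cdot 25 = 42 \cdot 25 = 1050$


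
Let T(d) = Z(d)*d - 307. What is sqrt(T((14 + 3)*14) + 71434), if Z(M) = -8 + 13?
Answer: sqrt(72317) ≈ 268.92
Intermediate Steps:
Z(M) = 5
T(d) = -307 + 5*d (T(d) = 5*d - 307 = -307 + 5*d)
sqrt(T((14 + 3)*14) + 71434) = sqrt((-307 + 5*((14 + 3)*14)) + 71434) = sqrt((-307 + 5*(17*14)) + 71434) = sqrt((-307 + 5*238) + 71434) = sqrt((-307 + 1190) + 71434) = sqrt(883 + 71434) = sqrt(72317)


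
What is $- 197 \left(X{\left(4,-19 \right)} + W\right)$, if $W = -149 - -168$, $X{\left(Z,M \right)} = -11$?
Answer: $-1576$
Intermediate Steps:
$W = 19$ ($W = -149 + 168 = 19$)
$- 197 \left(X{\left(4,-19 \right)} + W\right) = - 197 \left(-11 + 19\right) = \left(-197\right) 8 = -1576$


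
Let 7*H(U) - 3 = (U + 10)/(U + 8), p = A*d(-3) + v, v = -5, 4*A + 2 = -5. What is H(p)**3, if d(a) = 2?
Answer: 0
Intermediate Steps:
A = -7/4 (A = -1/2 + (1/4)*(-5) = -1/2 - 5/4 = -7/4 ≈ -1.7500)
p = -17/2 (p = -7/4*2 - 5 = -7/2 - 5 = -17/2 ≈ -8.5000)
H(U) = 3/7 + (10 + U)/(7*(8 + U)) (H(U) = 3/7 + ((U + 10)/(U + 8))/7 = 3/7 + ((10 + U)/(8 + U))/7 = 3/7 + (10 + U)/(7*(8 + U)))
H(p)**3 = (2*(17 + 2*(-17/2))/(7*(8 - 17/2)))**3 = (2*(17 - 17)/(7*(-1/2)))**3 = ((2/7)*(-2)*0)**3 = 0**3 = 0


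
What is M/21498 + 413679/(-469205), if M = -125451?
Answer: -22585169199/3362323030 ≈ -6.7171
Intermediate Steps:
M/21498 + 413679/(-469205) = -125451/21498 + 413679/(-469205) = -125451*1/21498 + 413679*(-1/469205) = -41817/7166 - 413679/469205 = -22585169199/3362323030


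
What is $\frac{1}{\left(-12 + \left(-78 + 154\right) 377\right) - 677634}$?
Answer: $- \frac{1}{648994} \approx -1.5408 \cdot 10^{-6}$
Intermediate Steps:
$\frac{1}{\left(-12 + \left(-78 + 154\right) 377\right) - 677634} = \frac{1}{\left(-12 + 76 \cdot 377\right) - 677634} = \frac{1}{\left(-12 + 28652\right) - 677634} = \frac{1}{28640 - 677634} = \frac{1}{-648994} = - \frac{1}{648994}$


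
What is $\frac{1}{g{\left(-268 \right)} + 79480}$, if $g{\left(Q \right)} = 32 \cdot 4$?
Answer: $\frac{1}{79608} \approx 1.2562 \cdot 10^{-5}$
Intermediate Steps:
$g{\left(Q \right)} = 128$
$\frac{1}{g{\left(-268 \right)} + 79480} = \frac{1}{128 + 79480} = \frac{1}{79608}$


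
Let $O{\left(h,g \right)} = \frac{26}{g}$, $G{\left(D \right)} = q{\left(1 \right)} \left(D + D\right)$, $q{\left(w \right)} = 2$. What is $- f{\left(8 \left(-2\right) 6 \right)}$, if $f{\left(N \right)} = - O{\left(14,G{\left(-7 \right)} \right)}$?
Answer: $- \frac{13}{14} \approx -0.92857$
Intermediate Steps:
$G{\left(D \right)} = 4 D$ ($G{\left(D \right)} = 2 \left(D + D\right) = 2 \cdot 2 D = 4 D$)
$f{\left(N \right)} = \frac{13}{14}$ ($f{\left(N \right)} = - \frac{26}{4 \left(-7\right)} = - \frac{26}{-28} = - \frac{26 \left(-1\right)}{28} = \left(-1\right) \left(- \frac{13}{14}\right) = \frac{13}{14}$)
$- f{\left(8 \left(-2\right) 6 \right)} = \left(-1\right) \frac{13}{14} = - \frac{13}{14}$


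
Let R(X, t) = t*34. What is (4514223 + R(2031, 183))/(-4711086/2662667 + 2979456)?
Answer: 4012146575605/2644431486022 ≈ 1.5172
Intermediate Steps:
R(X, t) = 34*t
(4514223 + R(2031, 183))/(-4711086/2662667 + 2979456) = (4514223 + 34*183)/(-4711086/2662667 + 2979456) = (4514223 + 6222)/(-4711086*1/2662667 + 2979456) = 4520445/(-4711086/2662667 + 2979456) = 4520445/(7933294458066/2662667) = 4520445*(2662667/7933294458066) = 4012146575605/2644431486022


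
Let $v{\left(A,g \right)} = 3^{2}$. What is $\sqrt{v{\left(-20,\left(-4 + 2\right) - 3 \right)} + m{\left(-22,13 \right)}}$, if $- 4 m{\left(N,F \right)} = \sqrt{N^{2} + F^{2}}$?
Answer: $\frac{\sqrt{36 - \sqrt{653}}}{2} \approx 1.616$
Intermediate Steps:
$m{\left(N,F \right)} = - \frac{\sqrt{F^{2} + N^{2}}}{4}$ ($m{\left(N,F \right)} = - \frac{\sqrt{N^{2} + F^{2}}}{4} = - \frac{\sqrt{F^{2} + N^{2}}}{4}$)
$v{\left(A,g \right)} = 9$
$\sqrt{v{\left(-20,\left(-4 + 2\right) - 3 \right)} + m{\left(-22,13 \right)}} = \sqrt{9 - \frac{\sqrt{13^{2} + \left(-22\right)^{2}}}{4}} = \sqrt{9 - \frac{\sqrt{169 + 484}}{4}} = \sqrt{9 - \frac{\sqrt{653}}{4}}$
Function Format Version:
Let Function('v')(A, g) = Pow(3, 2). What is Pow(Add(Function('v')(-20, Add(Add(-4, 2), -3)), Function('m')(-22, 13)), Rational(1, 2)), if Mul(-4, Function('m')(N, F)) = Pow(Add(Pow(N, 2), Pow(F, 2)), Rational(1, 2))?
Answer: Mul(Rational(1, 2), Pow(Add(36, Mul(-1, Pow(653, Rational(1, 2)))), Rational(1, 2))) ≈ 1.6160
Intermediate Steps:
Function('m')(N, F) = Mul(Rational(-1, 4), Pow(Add(Pow(F, 2), Pow(N, 2)), Rational(1, 2))) (Function('m')(N, F) = Mul(Rational(-1, 4), Pow(Add(Pow(N, 2), Pow(F, 2)), Rational(1, 2))) = Mul(Rational(-1, 4), Pow(Add(Pow(F, 2), Pow(N, 2)), Rational(1, 2))))
Function('v')(A, g) = 9
Pow(Add(Function('v')(-20, Add(Add(-4, 2), -3)), Function('m')(-22, 13)), Rational(1, 2)) = Pow(Add(9, Mul(Rational(-1, 4), Pow(Add(Pow(13, 2), Pow(-22, 2)), Rational(1, 2)))), Rational(1, 2)) = Pow(Add(9, Mul(Rational(-1, 4), Pow(Add(169, 484), Rational(1, 2)))), Rational(1, 2)) = Pow(Add(9, Mul(Rational(-1, 4), Pow(653, Rational(1, 2)))), Rational(1, 2))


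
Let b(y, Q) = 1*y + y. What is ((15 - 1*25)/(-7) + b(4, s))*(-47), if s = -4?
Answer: -3102/7 ≈ -443.14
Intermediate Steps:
b(y, Q) = 2*y (b(y, Q) = y + y = 2*y)
((15 - 1*25)/(-7) + b(4, s))*(-47) = ((15 - 1*25)/(-7) + 2*4)*(-47) = ((15 - 25)*(-⅐) + 8)*(-47) = (-10*(-⅐) + 8)*(-47) = (10/7 + 8)*(-47) = (66/7)*(-47) = -3102/7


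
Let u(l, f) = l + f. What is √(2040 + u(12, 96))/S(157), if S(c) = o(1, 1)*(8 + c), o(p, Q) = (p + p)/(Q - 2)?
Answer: -√537/165 ≈ -0.14044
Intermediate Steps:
u(l, f) = f + l
o(p, Q) = 2*p/(-2 + Q) (o(p, Q) = (2*p)/(-2 + Q) = 2*p/(-2 + Q))
S(c) = -16 - 2*c (S(c) = (2*1/(-2 + 1))*(8 + c) = (2*1/(-1))*(8 + c) = (2*1*(-1))*(8 + c) = -2*(8 + c) = -16 - 2*c)
√(2040 + u(12, 96))/S(157) = √(2040 + (96 + 12))/(-16 - 2*157) = √(2040 + 108)/(-16 - 314) = √2148/(-330) = (2*√537)*(-1/330) = -√537/165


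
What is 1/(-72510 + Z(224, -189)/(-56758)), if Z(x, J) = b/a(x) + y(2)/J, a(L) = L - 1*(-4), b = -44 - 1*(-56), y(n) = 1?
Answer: -101908989/7389420792475 ≈ -1.3791e-5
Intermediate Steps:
b = 12 (b = -44 + 56 = 12)
a(L) = 4 + L (a(L) = L + 4 = 4 + L)
Z(x, J) = 1/J + 12/(4 + x) (Z(x, J) = 12/(4 + x) + 1/J = 1/J + 12/(4 + x))
1/(-72510 + Z(224, -189)/(-56758)) = 1/(-72510 + ((4 + 224 + 12*(-189))/((-189)*(4 + 224)))/(-56758)) = 1/(-72510 - 1/189*(4 + 224 - 2268)/228*(-1/56758)) = 1/(-72510 - 1/189*1/228*(-2040)*(-1/56758)) = 1/(-72510 + (170/3591)*(-1/56758)) = 1/(-72510 - 85/101908989) = 1/(-7389420792475/101908989) = -101908989/7389420792475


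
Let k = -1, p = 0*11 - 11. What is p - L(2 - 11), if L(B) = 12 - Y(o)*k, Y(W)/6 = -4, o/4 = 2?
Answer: 1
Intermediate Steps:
o = 8 (o = 4*2 = 8)
Y(W) = -24 (Y(W) = 6*(-4) = -24)
p = -11 (p = 0 - 11 = -11)
L(B) = -12 (L(B) = 12 - (-24)*(-1) = 12 - 1*24 = 12 - 24 = -12)
p - L(2 - 11) = -11 - 1*(-12) = -11 + 12 = 1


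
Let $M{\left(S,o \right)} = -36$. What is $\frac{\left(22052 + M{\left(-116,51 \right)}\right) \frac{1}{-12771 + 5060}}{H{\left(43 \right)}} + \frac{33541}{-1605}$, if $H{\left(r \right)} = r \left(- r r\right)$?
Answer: $- \frac{478214647939}{22883510595} \approx -20.898$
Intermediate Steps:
$H{\left(r \right)} = - r^{3}$ ($H{\left(r \right)} = r \left(- r^{2}\right) = - r^{3}$)
$\frac{\left(22052 + M{\left(-116,51 \right)}\right) \frac{1}{-12771 + 5060}}{H{\left(43 \right)}} + \frac{33541}{-1605} = \frac{\left(22052 - 36\right) \frac{1}{-12771 + 5060}}{\left(-1\right) 43^{3}} + \frac{33541}{-1605} = \frac{22016 \frac{1}{-7711}}{\left(-1\right) 79507} + 33541 \left(- \frac{1}{1605}\right) = \frac{22016 \left(- \frac{1}{7711}\right)}{-79507} - \frac{33541}{1605} = \left(- \frac{22016}{7711}\right) \left(- \frac{1}{79507}\right) - \frac{33541}{1605} = \frac{512}{14257639} - \frac{33541}{1605} = - \frac{478214647939}{22883510595}$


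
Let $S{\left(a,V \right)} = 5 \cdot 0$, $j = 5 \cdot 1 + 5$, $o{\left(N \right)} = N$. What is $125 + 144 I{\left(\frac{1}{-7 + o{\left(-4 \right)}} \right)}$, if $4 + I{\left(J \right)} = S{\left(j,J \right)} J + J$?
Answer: $- \frac{5105}{11} \approx -464.09$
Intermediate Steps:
$j = 10$ ($j = 5 + 5 = 10$)
$S{\left(a,V \right)} = 0$
$I{\left(J \right)} = -4 + J$ ($I{\left(J \right)} = -4 + \left(0 J + J\right) = -4 + \left(0 + J\right) = -4 + J$)
$125 + 144 I{\left(\frac{1}{-7 + o{\left(-4 \right)}} \right)} = 125 + 144 \left(-4 + \frac{1}{-7 - 4}\right) = 125 + 144 \left(-4 + \frac{1}{-11}\right) = 125 + 144 \left(-4 - \frac{1}{11}\right) = 125 + 144 \left(- \frac{45}{11}\right) = 125 - \frac{6480}{11} = - \frac{5105}{11}$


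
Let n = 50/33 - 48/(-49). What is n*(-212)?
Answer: -855208/1617 ≈ -528.89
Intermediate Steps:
n = 4034/1617 (n = 50*(1/33) - 48*(-1/49) = 50/33 + 48/49 = 4034/1617 ≈ 2.4947)
n*(-212) = (4034/1617)*(-212) = -855208/1617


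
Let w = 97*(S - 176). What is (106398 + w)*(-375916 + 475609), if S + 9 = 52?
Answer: 9320996421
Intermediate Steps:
S = 43 (S = -9 + 52 = 43)
w = -12901 (w = 97*(43 - 176) = 97*(-133) = -12901)
(106398 + w)*(-375916 + 475609) = (106398 - 12901)*(-375916 + 475609) = 93497*99693 = 9320996421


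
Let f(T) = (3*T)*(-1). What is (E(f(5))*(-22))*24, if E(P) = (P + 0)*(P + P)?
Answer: -237600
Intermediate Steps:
f(T) = -3*T
E(P) = 2*P² (E(P) = P*(2*P) = 2*P²)
(E(f(5))*(-22))*24 = ((2*(-3*5)²)*(-22))*24 = ((2*(-15)²)*(-22))*24 = ((2*225)*(-22))*24 = (450*(-22))*24 = -9900*24 = -237600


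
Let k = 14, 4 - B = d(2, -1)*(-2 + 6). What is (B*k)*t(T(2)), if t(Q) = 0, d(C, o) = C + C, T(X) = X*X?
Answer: 0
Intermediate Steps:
T(X) = X**2
d(C, o) = 2*C
B = -12 (B = 4 - 2*2*(-2 + 6) = 4 - 4*4 = 4 - 1*16 = 4 - 16 = -12)
(B*k)*t(T(2)) = -12*14*0 = -168*0 = 0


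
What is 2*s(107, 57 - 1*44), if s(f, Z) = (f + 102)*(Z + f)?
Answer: 50160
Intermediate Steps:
s(f, Z) = (102 + f)*(Z + f)
2*s(107, 57 - 1*44) = 2*(107² + 102*(57 - 1*44) + 102*107 + (57 - 1*44)*107) = 2*(11449 + 102*(57 - 44) + 10914 + (57 - 44)*107) = 2*(11449 + 102*13 + 10914 + 13*107) = 2*(11449 + 1326 + 10914 + 1391) = 2*25080 = 50160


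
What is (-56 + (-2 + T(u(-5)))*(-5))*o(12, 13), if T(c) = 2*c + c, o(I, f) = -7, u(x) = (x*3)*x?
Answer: 8197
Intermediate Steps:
u(x) = 3*x² (u(x) = (3*x)*x = 3*x²)
T(c) = 3*c
(-56 + (-2 + T(u(-5)))*(-5))*o(12, 13) = (-56 + (-2 + 3*(3*(-5)²))*(-5))*(-7) = (-56 + (-2 + 3*(3*25))*(-5))*(-7) = (-56 + (-2 + 3*75)*(-5))*(-7) = (-56 + (-2 + 225)*(-5))*(-7) = (-56 + 223*(-5))*(-7) = (-56 - 1115)*(-7) = -1171*(-7) = 8197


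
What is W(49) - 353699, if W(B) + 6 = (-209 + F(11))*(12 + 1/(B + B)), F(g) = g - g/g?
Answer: -34897313/98 ≈ -3.5610e+5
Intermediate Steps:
F(g) = -1 + g (F(g) = g - 1*1 = g - 1 = -1 + g)
W(B) = -2394 - 199/(2*B) (W(B) = -6 + (-209 + (-1 + 11))*(12 + 1/(B + B)) = -6 + (-209 + 10)*(12 + 1/(2*B)) = -6 - 199*(12 + 1/(2*B)) = -6 + (-2388 - 199/(2*B)) = -2394 - 199/(2*B))
W(49) - 353699 = (-2394 - 199/2/49) - 353699 = (-2394 - 199/2*1/49) - 353699 = (-2394 - 199/98) - 353699 = -234811/98 - 353699 = -34897313/98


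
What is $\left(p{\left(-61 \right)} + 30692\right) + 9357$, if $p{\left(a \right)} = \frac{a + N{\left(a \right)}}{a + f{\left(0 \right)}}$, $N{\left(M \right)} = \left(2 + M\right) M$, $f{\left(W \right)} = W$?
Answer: $39991$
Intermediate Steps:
$N{\left(M \right)} = M \left(2 + M\right)$
$p{\left(a \right)} = \frac{a + a \left(2 + a\right)}{a}$ ($p{\left(a \right)} = \frac{a + a \left(2 + a\right)}{a + 0} = \frac{a + a \left(2 + a\right)}{a}$)
$\left(p{\left(-61 \right)} + 30692\right) + 9357 = \left(\left(3 - 61\right) + 30692\right) + 9357 = \left(-58 + 30692\right) + 9357 = 30634 + 9357 = 39991$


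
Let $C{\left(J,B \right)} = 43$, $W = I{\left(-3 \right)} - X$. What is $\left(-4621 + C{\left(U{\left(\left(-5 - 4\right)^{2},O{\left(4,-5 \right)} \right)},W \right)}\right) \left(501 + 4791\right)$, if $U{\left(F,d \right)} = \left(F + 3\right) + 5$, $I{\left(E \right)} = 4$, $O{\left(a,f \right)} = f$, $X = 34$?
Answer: $-24226776$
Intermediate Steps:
$U{\left(F,d \right)} = 8 + F$ ($U{\left(F,d \right)} = \left(3 + F\right) + 5 = 8 + F$)
$W = -30$ ($W = 4 - 34 = -30$)
$\left(-4621 + C{\left(U{\left(\left(-5 - 4\right)^{2},O{\left(4,-5 \right)} \right)},W \right)}\right) \left(501 + 4791\right) = \left(-4621 + 43\right) \left(501 + 4791\right) = \left(-4578\right) 5292 = -24226776$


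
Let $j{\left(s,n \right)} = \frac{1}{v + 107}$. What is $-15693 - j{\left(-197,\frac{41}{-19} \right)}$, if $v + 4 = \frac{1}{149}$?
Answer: $- \frac{240856313}{15348} \approx -15693.0$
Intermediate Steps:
$v = - \frac{595}{149}$ ($v = -4 + \frac{1}{149} = - \frac{595}{149} \approx -3.9933$)
$j{\left(s,n \right)} = \frac{149}{15348}$ ($j{\left(s,n \right)} = \frac{1}{- \frac{595}{149} + 107} = \frac{1}{\frac{15348}{149}} = \frac{149}{15348}$)
$-15693 - j{\left(-197,\frac{41}{-19} \right)} = -15693 - \frac{149}{15348} = - \frac{240856313}{15348}$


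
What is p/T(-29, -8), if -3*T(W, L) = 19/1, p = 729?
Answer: -2187/19 ≈ -115.11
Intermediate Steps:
T(W, L) = -19/3 (T(W, L) = -19/(3*1) = -19/3)
p/T(-29, -8) = 729/(-19/3) = 729*(-3/19) = -2187/19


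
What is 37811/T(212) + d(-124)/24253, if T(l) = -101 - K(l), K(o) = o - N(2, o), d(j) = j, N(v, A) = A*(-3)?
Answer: -917147859/23016097 ≈ -39.848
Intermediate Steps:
N(v, A) = -3*A
K(o) = 4*o (K(o) = o - (-3)*o = o + 3*o = 4*o)
T(l) = -101 - 4*l
37811/T(212) + d(-124)/24253 = 37811/(-101 - 4*212) - 124/24253 = 37811/(-101 - 848) - 124*1/24253 = 37811/(-949) - 124/24253 = 37811*(-1/949) - 124/24253 = -37811/949 - 124/24253 = -917147859/23016097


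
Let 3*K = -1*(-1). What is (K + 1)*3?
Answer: 4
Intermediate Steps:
K = ⅓ (K = (-1*(-1))/3 = (⅓)*1 = ⅓ ≈ 0.33333)
(K + 1)*3 = (⅓ + 1)*3 = (4/3)*3 = 4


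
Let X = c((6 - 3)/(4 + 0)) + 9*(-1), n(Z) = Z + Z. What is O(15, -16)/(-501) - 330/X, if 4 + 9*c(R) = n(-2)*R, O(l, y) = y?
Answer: 67699/2004 ≈ 33.782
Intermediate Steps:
n(Z) = 2*Z
c(R) = -4/9 - 4*R/9 (c(R) = -4/9 + ((2*(-2))*R)/9 = -4/9 + (-4*R)/9 = -4/9 - 4*R/9)
X = -88/9 (X = (-4/9 - 4*(6 - 3)/(9*(4 + 0))) + 9*(-1) = (-4/9 - 4/(3*4)) - 9 = (-4/9 - 4/9*¾) - 9 = (-4/9 - ⅓) - 9 = -7/9 - 9 = -88/9 ≈ -9.7778)
O(15, -16)/(-501) - 330/X = -16/(-501) - 330/(-88/9) = -16*(-1/501) - 330*(-9/88) = 16/501 + 135/4 = 67699/2004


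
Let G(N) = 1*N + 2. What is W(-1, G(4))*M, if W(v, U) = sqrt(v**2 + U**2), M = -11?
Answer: -11*sqrt(37) ≈ -66.910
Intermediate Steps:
G(N) = 2 + N (G(N) = N + 2 = 2 + N)
W(v, U) = sqrt(U**2 + v**2)
W(-1, G(4))*M = sqrt((2 + 4)**2 + (-1)**2)*(-11) = sqrt(6**2 + 1)*(-11) = sqrt(36 + 1)*(-11) = sqrt(37)*(-11) = -11*sqrt(37)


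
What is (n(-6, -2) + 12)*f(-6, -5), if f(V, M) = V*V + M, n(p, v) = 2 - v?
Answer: 496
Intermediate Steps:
f(V, M) = M + V² (f(V, M) = V² + M = M + V²)
(n(-6, -2) + 12)*f(-6, -5) = ((2 - 1*(-2)) + 12)*(-5 + (-6)²) = ((2 + 2) + 12)*(-5 + 36) = (4 + 12)*31 = 16*31 = 496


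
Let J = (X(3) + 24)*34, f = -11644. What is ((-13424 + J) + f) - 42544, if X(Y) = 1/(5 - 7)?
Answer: -66813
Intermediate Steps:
X(Y) = -½ (X(Y) = 1/(-2) = -½)
J = 799 (J = (-½ + 24)*34 = (47/2)*34 = 799)
((-13424 + J) + f) - 42544 = ((-13424 + 799) - 11644) - 42544 = (-12625 - 11644) - 42544 = -24269 - 42544 = -66813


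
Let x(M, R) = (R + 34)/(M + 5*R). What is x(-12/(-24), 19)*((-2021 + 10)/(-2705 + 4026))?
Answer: -213166/252311 ≈ -0.84485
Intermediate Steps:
x(M, R) = (34 + R)/(M + 5*R)
x(-12/(-24), 19)*((-2021 + 10)/(-2705 + 4026)) = ((34 + 19)/(-12/(-24) + 5*19))*((-2021 + 10)/(-2705 + 4026)) = (53/(-12*(-1/24) + 95))*(-2011/1321) = (53/(½ + 95))*(-2011*1/1321) = (53/(191/2))*(-2011/1321) = ((2/191)*53)*(-2011/1321) = (106/191)*(-2011/1321) = -213166/252311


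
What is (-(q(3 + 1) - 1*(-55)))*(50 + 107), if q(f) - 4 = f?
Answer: -9891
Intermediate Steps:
q(f) = 4 + f
(-(q(3 + 1) - 1*(-55)))*(50 + 107) = (-((4 + (3 + 1)) - 1*(-55)))*(50 + 107) = -((4 + 4) + 55)*157 = -(8 + 55)*157 = -1*63*157 = -63*157 = -9891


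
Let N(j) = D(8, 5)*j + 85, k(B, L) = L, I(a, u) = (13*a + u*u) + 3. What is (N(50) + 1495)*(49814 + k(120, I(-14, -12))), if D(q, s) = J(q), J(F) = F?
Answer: 98562420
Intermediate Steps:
D(q, s) = q
I(a, u) = 3 + u² + 13*a (I(a, u) = (13*a + u²) + 3 = (u² + 13*a) + 3 = 3 + u² + 13*a)
N(j) = 85 + 8*j (N(j) = 8*j + 85 = 85 + 8*j)
(N(50) + 1495)*(49814 + k(120, I(-14, -12))) = ((85 + 8*50) + 1495)*(49814 + (3 + (-12)² + 13*(-14))) = ((85 + 400) + 1495)*(49814 + (3 + 144 - 182)) = (485 + 1495)*(49814 - 35) = 1980*49779 = 98562420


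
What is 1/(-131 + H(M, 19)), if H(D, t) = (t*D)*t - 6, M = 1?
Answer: 1/224 ≈ 0.0044643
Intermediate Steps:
H(D, t) = -6 + D*t**2 (H(D, t) = (D*t)*t - 6 = D*t**2 - 6 = -6 + D*t**2)
1/(-131 + H(M, 19)) = 1/(-131 + (-6 + 1*19**2)) = 1/(-131 + (-6 + 1*361)) = 1/(-131 + (-6 + 361)) = 1/(-131 + 355) = 1/224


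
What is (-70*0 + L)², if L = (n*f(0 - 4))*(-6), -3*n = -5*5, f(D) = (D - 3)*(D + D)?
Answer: 7840000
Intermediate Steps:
f(D) = 2*D*(-3 + D) (f(D) = (-3 + D)*(2*D) = 2*D*(-3 + D))
n = 25/3 (n = -(-5)*5/3 = -⅓*(-25) = 25/3 ≈ 8.3333)
L = -2800 (L = (25*(2*(0 - 4)*(-3 + (0 - 4)))/3)*(-6) = (25*(2*(-4)*(-3 - 4))/3)*(-6) = (25*(2*(-4)*(-7))/3)*(-6) = ((25/3)*56)*(-6) = (1400/3)*(-6) = -2800)
(-70*0 + L)² = (-70*0 - 2800)² = (0 - 2800)² = (-2800)² = 7840000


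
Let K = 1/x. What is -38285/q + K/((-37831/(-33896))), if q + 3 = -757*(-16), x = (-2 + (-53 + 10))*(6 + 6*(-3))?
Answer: -195425966059/61842903165 ≈ -3.1600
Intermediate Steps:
x = 540 (x = (-2 - 43)*(6 - 18) = -45*(-12) = 540)
K = 1/540 ≈ 0.0018519
q = 12109 (q = -3 - 757*(-16) = -3 + 12112 = 12109)
-38285/q + K/((-37831/(-33896))) = -38285/12109 + 1/(540*((-37831/(-33896)))) = -38285*1/12109 + 1/(540*((-37831*(-1/33896)))) = -38285/12109 + 1/(540*(37831/33896)) = -38285/12109 + (1/540)*(33896/37831) = -38285/12109 + 8474/5107185 = -195425966059/61842903165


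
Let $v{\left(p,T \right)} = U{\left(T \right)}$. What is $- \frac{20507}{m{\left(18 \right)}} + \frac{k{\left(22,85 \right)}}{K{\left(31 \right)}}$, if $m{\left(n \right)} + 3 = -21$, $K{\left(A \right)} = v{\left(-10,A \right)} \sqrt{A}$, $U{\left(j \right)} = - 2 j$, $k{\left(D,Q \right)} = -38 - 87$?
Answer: $\frac{20507}{24} + \frac{125 \sqrt{31}}{1922} \approx 854.82$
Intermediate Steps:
$k{\left(D,Q \right)} = -125$ ($k{\left(D,Q \right)} = -38 - 87 = -125$)
$v{\left(p,T \right)} = - 2 T$
$K{\left(A \right)} = - 2 A^{\frac{3}{2}}$ ($K{\left(A \right)} = - 2 A \sqrt{A} = - 2 A^{\frac{3}{2}}$)
$m{\left(n \right)} = -24$ ($m{\left(n \right)} = -3 - 21 = -24$)
$- \frac{20507}{m{\left(18 \right)}} + \frac{k{\left(22,85 \right)}}{K{\left(31 \right)}} = - \frac{20507}{-24} - \frac{125}{\left(-2\right) 31^{\frac{3}{2}}} = \left(-20507\right) \left(- \frac{1}{24}\right) - \frac{125}{\left(-2\right) 31 \sqrt{31}} = \frac{20507}{24} - \frac{125}{\left(-62\right) \sqrt{31}} = \frac{20507}{24} - 125 \left(- \frac{\sqrt{31}}{1922}\right) = \frac{20507}{24} + \frac{125 \sqrt{31}}{1922}$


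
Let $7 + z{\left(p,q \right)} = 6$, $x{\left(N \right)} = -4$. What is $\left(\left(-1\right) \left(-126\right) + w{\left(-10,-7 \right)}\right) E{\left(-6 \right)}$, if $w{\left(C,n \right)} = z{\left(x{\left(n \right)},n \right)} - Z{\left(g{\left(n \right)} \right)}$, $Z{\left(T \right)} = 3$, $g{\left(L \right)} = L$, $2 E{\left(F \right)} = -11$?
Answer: $-671$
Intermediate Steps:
$E{\left(F \right)} = - \frac{11}{2}$ ($E{\left(F \right)} = \frac{1}{2} \left(-11\right) = - \frac{11}{2}$)
$z{\left(p,q \right)} = -1$ ($z{\left(p,q \right)} = -7 + 6 = -1$)
$w{\left(C,n \right)} = -4$ ($w{\left(C,n \right)} = -1 - 3 = -4$)
$\left(\left(-1\right) \left(-126\right) + w{\left(-10,-7 \right)}\right) E{\left(-6 \right)} = \left(\left(-1\right) \left(-126\right) - 4\right) \left(- \frac{11}{2}\right) = \left(126 - 4\right) \left(- \frac{11}{2}\right) = 122 \left(- \frac{11}{2}\right) = -671$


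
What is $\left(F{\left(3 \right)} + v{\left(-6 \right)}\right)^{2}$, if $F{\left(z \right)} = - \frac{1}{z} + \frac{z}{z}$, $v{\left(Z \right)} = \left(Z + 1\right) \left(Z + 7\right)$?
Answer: $\frac{169}{9} \approx 18.778$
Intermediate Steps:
$v{\left(Z \right)} = \left(1 + Z\right) \left(7 + Z\right)$
$F{\left(z \right)} = 1 - \frac{1}{z}$ ($F{\left(z \right)} = - \frac{1}{z} + 1 = 1 - \frac{1}{z}$)
$\left(F{\left(3 \right)} + v{\left(-6 \right)}\right)^{2} = \left(\frac{-1 + 3}{3} + \left(7 + \left(-6\right)^{2} + 8 \left(-6\right)\right)\right)^{2} = \left(\frac{1}{3} \cdot 2 + \left(7 + 36 - 48\right)\right)^{2} = \left(\frac{2}{3} - 5\right)^{2} = \left(- \frac{13}{3}\right)^{2} = \frac{169}{9}$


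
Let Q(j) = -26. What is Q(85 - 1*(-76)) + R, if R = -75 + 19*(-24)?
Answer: -557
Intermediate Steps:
R = -531 (R = -75 - 456 = -531)
Q(85 - 1*(-76)) + R = -26 - 531 = -557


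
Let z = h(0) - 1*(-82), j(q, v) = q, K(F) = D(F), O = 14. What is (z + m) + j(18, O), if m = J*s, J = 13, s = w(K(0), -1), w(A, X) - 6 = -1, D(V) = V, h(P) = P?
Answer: 165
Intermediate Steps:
K(F) = F
w(A, X) = 5 (w(A, X) = 6 - 1 = 5)
s = 5
z = 82 (z = 0 - 1*(-82) = 0 + 82 = 82)
m = 65 (m = 13*5 = 65)
(z + m) + j(18, O) = (82 + 65) + 18 = 147 + 18 = 165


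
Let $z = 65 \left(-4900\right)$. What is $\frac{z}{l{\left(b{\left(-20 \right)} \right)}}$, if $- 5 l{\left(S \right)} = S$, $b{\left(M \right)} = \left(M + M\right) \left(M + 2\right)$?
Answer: $\frac{79625}{36} \approx 2211.8$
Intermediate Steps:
$b{\left(M \right)} = 2 M \left(2 + M\right)$
$l{\left(S \right)} = - \frac{S}{5}$
$z = -318500$
$\frac{z}{l{\left(b{\left(-20 \right)} \right)}} = - \frac{318500}{\left(- \frac{1}{5}\right) 2 \left(-20\right) \left(2 - 20\right)} = - \frac{318500}{\left(- \frac{1}{5}\right) 2 \left(-20\right) \left(-18\right)} = - \frac{318500}{\left(- \frac{1}{5}\right) 720} = - \frac{318500}{-144} = \left(-318500\right) \left(- \frac{1}{144}\right) = \frac{79625}{36}$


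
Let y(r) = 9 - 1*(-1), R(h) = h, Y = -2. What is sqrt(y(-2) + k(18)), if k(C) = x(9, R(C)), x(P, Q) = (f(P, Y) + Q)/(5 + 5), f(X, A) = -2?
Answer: sqrt(290)/5 ≈ 3.4059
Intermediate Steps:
y(r) = 10 (y(r) = 9 + 1 = 10)
x(P, Q) = -1/5 + Q/10 (x(P, Q) = (-2 + Q)/(5 + 5) = (-2 + Q)/10 = (-2 + Q)*(1/10) = -1/5 + Q/10)
k(C) = -1/5 + C/10
sqrt(y(-2) + k(18)) = sqrt(10 + (-1/5 + (1/10)*18)) = sqrt(10 + (-1/5 + 9/5)) = sqrt(10 + 8/5) = sqrt(58/5) = sqrt(290)/5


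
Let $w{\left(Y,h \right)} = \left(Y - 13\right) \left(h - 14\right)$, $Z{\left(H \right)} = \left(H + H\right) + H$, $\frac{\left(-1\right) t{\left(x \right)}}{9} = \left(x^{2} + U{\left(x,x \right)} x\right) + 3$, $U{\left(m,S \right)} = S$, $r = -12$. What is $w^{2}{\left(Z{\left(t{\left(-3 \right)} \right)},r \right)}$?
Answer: $227406400$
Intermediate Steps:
$t{\left(x \right)} = -27 - 18 x^{2}$ ($t{\left(x \right)} = - 9 \left(\left(x^{2} + x x\right) + 3\right) = - 9 \left(\left(x^{2} + x^{2}\right) + 3\right) = - 9 \left(2 x^{2} + 3\right) = - 9 \left(3 + 2 x^{2}\right) = -27 - 18 x^{2}$)
$Z{\left(H \right)} = 3 H$ ($Z{\left(H \right)} = 2 H + H = 3 H$)
$w{\left(Y,h \right)} = \left(-14 + h\right) \left(-13 + Y\right)$ ($w{\left(Y,h \right)} = \left(-13 + Y\right) \left(-14 + h\right) = \left(-14 + h\right) \left(-13 + Y\right)$)
$w^{2}{\left(Z{\left(t{\left(-3 \right)} \right)},r \right)} = \left(182 - 14 \cdot 3 \left(-27 - 18 \left(-3\right)^{2}\right) - -156 + 3 \left(-27 - 18 \left(-3\right)^{2}\right) \left(-12\right)\right)^{2} = \left(182 - 14 \cdot 3 \left(-27 - 162\right) + 156 + 3 \left(-27 - 162\right) \left(-12\right)\right)^{2} = \left(182 - 14 \cdot 3 \left(-189\right) + 156 + 3 \left(-189\right) \left(-12\right)\right)^{2} = \left(182 - -7938 + 156 - -6804\right)^{2} = \left(182 + 7938 + 156 + 6804\right)^{2} = 15080^{2} = 227406400$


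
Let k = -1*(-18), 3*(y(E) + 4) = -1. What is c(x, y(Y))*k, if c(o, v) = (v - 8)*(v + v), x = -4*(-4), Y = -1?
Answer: 1924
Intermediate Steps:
y(E) = -13/3 (y(E) = -4 + (⅓)*(-1) = -4 - ⅓ = -13/3)
x = 16
c(o, v) = 2*v*(-8 + v) (c(o, v) = (-8 + v)*(2*v) = 2*v*(-8 + v))
k = 18
c(x, y(Y))*k = (2*(-13/3)*(-8 - 13/3))*18 = (2*(-13/3)*(-37/3))*18 = (962/9)*18 = 1924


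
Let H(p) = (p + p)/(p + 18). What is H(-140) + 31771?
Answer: 1938171/61 ≈ 31773.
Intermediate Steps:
H(p) = 2*p/(18 + p) (H(p) = (2*p)/(18 + p) = 2*p/(18 + p))
H(-140) + 31771 = 2*(-140)/(18 - 140) + 31771 = 2*(-140)/(-122) + 31771 = 2*(-140)*(-1/122) + 31771 = 140/61 + 31771 = 1938171/61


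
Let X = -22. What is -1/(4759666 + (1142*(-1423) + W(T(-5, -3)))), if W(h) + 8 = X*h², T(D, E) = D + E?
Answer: -1/3133184 ≈ -3.1916e-7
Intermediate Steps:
W(h) = -8 - 22*h²
-1/(4759666 + (1142*(-1423) + W(T(-5, -3)))) = -1/(4759666 + (1142*(-1423) + (-8 - 22*(-5 - 3)²))) = -1/(4759666 + (-1625066 + (-8 - 22*(-8)²))) = -1/(4759666 + (-1625066 + (-8 - 22*64))) = -1/(4759666 + (-1625066 + (-8 - 1408))) = -1/(4759666 + (-1625066 - 1416)) = -1/(4759666 - 1626482) = -1/3133184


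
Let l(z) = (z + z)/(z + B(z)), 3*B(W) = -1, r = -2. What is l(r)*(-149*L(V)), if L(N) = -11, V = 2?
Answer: 19668/7 ≈ 2809.7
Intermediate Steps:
B(W) = -1/3 (B(W) = (1/3)*(-1) = -1/3)
l(z) = 2*z/(-1/3 + z) (l(z) = (z + z)/(z - 1/3) = (2*z)/(-1/3 + z) = 2*z/(-1/3 + z))
l(r)*(-149*L(V)) = (6*(-2)/(-1 + 3*(-2)))*(-149*(-11)) = (6*(-2)/(-1 - 6))*1639 = (6*(-2)/(-7))*1639 = (6*(-2)*(-1/7))*1639 = (12/7)*1639 = 19668/7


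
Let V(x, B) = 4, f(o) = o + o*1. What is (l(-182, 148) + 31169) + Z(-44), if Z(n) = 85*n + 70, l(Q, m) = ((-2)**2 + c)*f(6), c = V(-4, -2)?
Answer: 27595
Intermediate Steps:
f(o) = 2*o (f(o) = o + o = 2*o)
c = 4
l(Q, m) = 96 (l(Q, m) = ((-2)**2 + 4)*(2*6) = (4 + 4)*12 = 8*12 = 96)
Z(n) = 70 + 85*n
(l(-182, 148) + 31169) + Z(-44) = (96 + 31169) + (70 + 85*(-44)) = 31265 + (70 - 3740) = 31265 - 3670 = 27595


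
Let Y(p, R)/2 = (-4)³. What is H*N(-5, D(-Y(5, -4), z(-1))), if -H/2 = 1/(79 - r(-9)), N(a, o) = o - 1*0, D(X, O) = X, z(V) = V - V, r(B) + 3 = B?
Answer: -256/91 ≈ -2.8132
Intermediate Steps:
Y(p, R) = -128 (Y(p, R) = 2*(-4)³ = 2*(-64) = -128)
r(B) = -3 + B
z(V) = 0
N(a, o) = o (N(a, o) = o + 0 = o)
H = -2/91 (H = -2/(79 - (-3 - 9)) = -2/(79 - 1*(-12)) = -2/(79 + 12) = -2/91 ≈ -0.021978)
H*N(-5, D(-Y(5, -4), z(-1))) = -(-2)*(-128)/91 = -2/91*128 = -256/91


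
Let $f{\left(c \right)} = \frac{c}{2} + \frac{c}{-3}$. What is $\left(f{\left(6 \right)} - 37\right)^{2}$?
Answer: $1296$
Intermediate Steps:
$f{\left(c \right)} = \frac{c}{6}$ ($f{\left(c \right)} = c \frac{1}{2} + c \left(- \frac{1}{3}\right) = \frac{c}{2} - \frac{c}{3} = \frac{c}{6}$)
$\left(f{\left(6 \right)} - 37\right)^{2} = \left(\frac{1}{6} \cdot 6 - 37\right)^{2} = \left(1 - 37\right)^{2} = \left(-36\right)^{2} = 1296$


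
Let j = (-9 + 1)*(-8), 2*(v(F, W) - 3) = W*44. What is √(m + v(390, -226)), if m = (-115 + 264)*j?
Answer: √4567 ≈ 67.580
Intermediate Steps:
v(F, W) = 3 + 22*W (v(F, W) = 3 + (W*44)/2 = 3 + (44*W)/2 = 3 + 22*W)
j = 64 (j = -8*(-8) = 64)
m = 9536 (m = (-115 + 264)*64 = 149*64 = 9536)
√(m + v(390, -226)) = √(9536 + (3 + 22*(-226))) = √(9536 + (3 - 4972)) = √(9536 - 4969) = √4567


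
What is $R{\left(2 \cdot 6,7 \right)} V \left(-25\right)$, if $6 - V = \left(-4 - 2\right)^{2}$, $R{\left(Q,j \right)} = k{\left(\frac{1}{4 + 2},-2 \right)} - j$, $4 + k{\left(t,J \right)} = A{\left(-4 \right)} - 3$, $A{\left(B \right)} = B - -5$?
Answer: $-9750$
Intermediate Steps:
$A{\left(B \right)} = 5 + B$ ($A{\left(B \right)} = B + 5 = 5 + B$)
$k{\left(t,J \right)} = -6$ ($k{\left(t,J \right)} = -4 + \left(\left(5 - 4\right) - 3\right) = -4 + \left(1 - 3\right) = -4 - 2 = -6$)
$R{\left(Q,j \right)} = -6 - j$
$V = -30$ ($V = 6 - \left(-4 - 2\right)^{2} = 6 - \left(-6\right)^{2} = 6 - 36 = -30$)
$R{\left(2 \cdot 6,7 \right)} V \left(-25\right) = \left(-6 - 7\right) \left(-30\right) \left(-25\right) = \left(-13\right) \left(-30\right) \left(-25\right) = 390 \left(-25\right) = -9750$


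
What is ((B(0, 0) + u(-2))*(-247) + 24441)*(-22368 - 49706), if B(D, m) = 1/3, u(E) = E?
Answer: -5373693292/3 ≈ -1.7912e+9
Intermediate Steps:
B(D, m) = ⅓
((B(0, 0) + u(-2))*(-247) + 24441)*(-22368 - 49706) = ((⅓ - 2)*(-247) + 24441)*(-22368 - 49706) = (-5/3*(-247) + 24441)*(-72074) = (1235/3 + 24441)*(-72074) = (74558/3)*(-72074) = -5373693292/3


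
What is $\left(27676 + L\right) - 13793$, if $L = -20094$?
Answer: $-6211$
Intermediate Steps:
$\left(27676 + L\right) - 13793 = \left(27676 - 20094\right) - 13793 = 7582 - 13793 = -6211$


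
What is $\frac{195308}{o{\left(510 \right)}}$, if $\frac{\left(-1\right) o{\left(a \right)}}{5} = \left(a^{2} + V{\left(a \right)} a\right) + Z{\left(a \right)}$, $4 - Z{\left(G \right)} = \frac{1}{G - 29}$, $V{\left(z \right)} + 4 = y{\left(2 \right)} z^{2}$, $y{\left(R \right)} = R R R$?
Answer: $- \frac{93943148}{2552825883915} \approx -3.68 \cdot 10^{-5}$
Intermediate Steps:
$y{\left(R \right)} = R^{3}$ ($y{\left(R \right)} = R^{2} R = R^{3}$)
$V{\left(z \right)} = -4 + 8 z^{2}$ ($V{\left(z \right)} = -4 + 2^{3} z^{2} = -4 + 8 z^{2}$)
$Z{\left(G \right)} = 4 - \frac{1}{-29 + G}$ ($Z{\left(G \right)} = 4 - \frac{1}{G - 29} = 4 - \frac{1}{-29 + G}$)
$o{\left(a \right)} = - 5 a^{2} - 5 a \left(-4 + 8 a^{2}\right) - \frac{5 \left(-117 + 4 a\right)}{-29 + a}$ ($o{\left(a \right)} = - 5 \left(\left(a^{2} + \left(-4 + 8 a^{2}\right) a\right) + \frac{-117 + 4 a}{-29 + a}\right) = - 5 \left(\left(a^{2} + a \left(-4 + 8 a^{2}\right)\right) + \frac{-117 + 4 a}{-29 + a}\right) = - 5 \left(a^{2} + a \left(-4 + 8 a^{2}\right) + \frac{-117 + 4 a}{-29 + a}\right) = - 5 a^{2} - 5 a \left(-4 + 8 a^{2}\right) - \frac{5 \left(-117 + 4 a\right)}{-29 + a}$)
$\frac{195308}{o{\left(510 \right)}} = \frac{195308}{5 \frac{1}{-29 + 510} \left(117 - 2040 + 510 \left(-29 + 510\right) \left(4 - 510 - 8 \cdot 510^{2}\right)\right)} = \frac{195308}{5 \cdot \frac{1}{481} \left(117 - 2040 + 510 \cdot 481 \left(4 - 510 - 2080800\right)\right)} = \frac{195308}{5 \cdot \frac{1}{481} \left(117 - 2040 + 510 \cdot 481 \left(-2081306\right)\right)} = \frac{195308}{5 \cdot \frac{1}{481} \left(117 - 2040 - 510565174860\right)} = \frac{195308}{5 \cdot \frac{1}{481} \left(-510565176783\right)} = \frac{195308}{- \frac{2552825883915}{481}} = 195308 \left(- \frac{481}{2552825883915}\right) = - \frac{93943148}{2552825883915}$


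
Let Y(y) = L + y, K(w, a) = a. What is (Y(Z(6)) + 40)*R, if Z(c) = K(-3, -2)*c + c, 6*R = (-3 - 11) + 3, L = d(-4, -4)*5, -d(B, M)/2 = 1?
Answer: -44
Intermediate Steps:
d(B, M) = -2 (d(B, M) = -2*1 = -2)
L = -10 (L = -2*5 = -10)
R = -11/6 (R = ((-3 - 11) + 3)/6 = (-14 + 3)/6 = (1/6)*(-11) = -11/6 ≈ -1.8333)
Z(c) = -c (Z(c) = -2*c + c = -c)
Y(y) = -10 + y
(Y(Z(6)) + 40)*R = ((-10 - 1*6) + 40)*(-11/6) = ((-10 - 6) + 40)*(-11/6) = (-16 + 40)*(-11/6) = 24*(-11/6) = -44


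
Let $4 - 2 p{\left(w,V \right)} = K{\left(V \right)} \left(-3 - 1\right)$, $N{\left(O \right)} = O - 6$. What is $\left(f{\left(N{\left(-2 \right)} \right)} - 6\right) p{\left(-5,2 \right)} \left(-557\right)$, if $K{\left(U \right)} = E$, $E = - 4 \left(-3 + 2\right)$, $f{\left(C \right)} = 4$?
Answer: $11140$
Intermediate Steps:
$N{\left(O \right)} = -6 + O$ ($N{\left(O \right)} = O - 6 = -6 + O$)
$E = 4$ ($E = \left(-4\right) \left(-1\right) = 4$)
$K{\left(U \right)} = 4$
$p{\left(w,V \right)} = 10$ ($p{\left(w,V \right)} = 2 - \frac{4 \left(-3 - 1\right)}{2} = 2 - \frac{4 \left(-4\right)}{2} = 2 - -8 = 2 + 8 = 10$)
$\left(f{\left(N{\left(-2 \right)} \right)} - 6\right) p{\left(-5,2 \right)} \left(-557\right) = \left(4 - 6\right) 10 \left(-557\right) = \left(-2\right) 10 \left(-557\right) = \left(-20\right) \left(-557\right) = 11140$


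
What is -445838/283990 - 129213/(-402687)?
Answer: -7935442602/6353282285 ≈ -1.2490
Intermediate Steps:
-445838/283990 - 129213/(-402687) = -445838*1/283990 - 129213*(-1/402687) = -222919/141995 + 14357/44743 = -7935442602/6353282285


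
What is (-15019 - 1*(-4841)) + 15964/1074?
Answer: -5457604/537 ≈ -10163.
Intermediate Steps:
(-15019 - 1*(-4841)) + 15964/1074 = (-15019 + 4841) + 15964*(1/1074) = -10178 + 7982/537 = -5457604/537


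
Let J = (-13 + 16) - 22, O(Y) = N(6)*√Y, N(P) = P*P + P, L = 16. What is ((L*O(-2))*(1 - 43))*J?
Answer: 536256*I*√2 ≈ 7.5838e+5*I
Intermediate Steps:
N(P) = P + P² (N(P) = P² + P = P + P²)
O(Y) = 42*√Y (O(Y) = (6*(1 + 6))*√Y = (6*7)*√Y = 42*√Y)
J = -19 (J = 3 - 22 = -19)
((L*O(-2))*(1 - 43))*J = ((16*(42*√(-2)))*(1 - 43))*(-19) = ((16*(42*(I*√2)))*(-42))*(-19) = ((16*(42*I*√2))*(-42))*(-19) = ((672*I*√2)*(-42))*(-19) = -28224*I*√2*(-19) = 536256*I*√2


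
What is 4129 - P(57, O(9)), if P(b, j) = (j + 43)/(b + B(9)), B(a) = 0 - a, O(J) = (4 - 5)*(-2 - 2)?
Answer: 198145/48 ≈ 4128.0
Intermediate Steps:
O(J) = 4 (O(J) = -1*(-4) = 4)
B(a) = -a
P(b, j) = (43 + j)/(-9 + b) (P(b, j) = (j + 43)/(b - 1*9) = (43 + j)/(b - 9) = (43 + j)/(-9 + b))
4129 - P(57, O(9)) = 4129 - (43 + 4)/(-9 + 57) = 4129 - 47/48 = 198145/48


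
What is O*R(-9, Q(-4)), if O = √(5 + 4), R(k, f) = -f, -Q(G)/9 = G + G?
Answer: -216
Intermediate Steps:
Q(G) = -18*G (Q(G) = -9*(G + G) = -18*G)
O = 3 (O = √9 = 3)
O*R(-9, Q(-4)) = 3*(-(-18)*(-4)) = 3*(-1*72) = 3*(-72) = -216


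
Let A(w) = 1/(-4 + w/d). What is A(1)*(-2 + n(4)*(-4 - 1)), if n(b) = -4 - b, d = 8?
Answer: -304/31 ≈ -9.8065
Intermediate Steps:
A(w) = 1/(-4 + w/8)
A(1)*(-2 + n(4)*(-4 - 1)) = (8/(-32 + 1))*(-2 + (-4 - 1*4)*(-4 - 1)) = (8/(-31))*(-2 + (-4 - 4)*(-5)) = (8*(-1/31))*(-2 - 8*(-5)) = -8*(-2 + 40)/31 = -8/31*38 = -304/31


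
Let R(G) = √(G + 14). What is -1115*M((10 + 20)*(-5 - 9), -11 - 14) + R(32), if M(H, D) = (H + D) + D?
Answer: 524050 + √46 ≈ 5.2406e+5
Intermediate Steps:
R(G) = √(14 + G)
M(H, D) = H + 2*D (M(H, D) = (D + H) + D = H + 2*D)
-1115*M((10 + 20)*(-5 - 9), -11 - 14) + R(32) = -1115*((10 + 20)*(-5 - 9) + 2*(-11 - 14)) + √(14 + 32) = -1115*(30*(-14) + 2*(-25)) + √46 = -1115*(-420 - 50) + √46 = -1115*(-470) + √46 = 524050 + √46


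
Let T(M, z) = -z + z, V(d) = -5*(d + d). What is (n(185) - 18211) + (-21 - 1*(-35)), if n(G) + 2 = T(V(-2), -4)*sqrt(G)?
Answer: -18199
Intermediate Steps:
V(d) = -10*d
T(M, z) = 0
n(G) = -2 (n(G) = -2 + 0*sqrt(G) = -2 + 0 = -2)
(n(185) - 18211) + (-21 - 1*(-35)) = (-2 - 18211) + (-21 - 1*(-35)) = -18213 + (-21 + 35) = -18213 + 14 = -18199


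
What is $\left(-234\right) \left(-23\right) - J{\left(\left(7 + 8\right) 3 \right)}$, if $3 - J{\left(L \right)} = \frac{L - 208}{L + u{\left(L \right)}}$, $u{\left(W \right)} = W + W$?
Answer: $\frac{726002}{135} \approx 5377.8$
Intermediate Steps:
$u{\left(W \right)} = 2 W$
$J{\left(L \right)} = 3 - \frac{-208 + L}{3 L}$ ($J{\left(L \right)} = 3 - \frac{L - 208}{L + 2 L} = 3 - \frac{-208 + L}{3 L}$)
$\left(-234\right) \left(-23\right) - J{\left(\left(7 + 8\right) 3 \right)} = \left(-234\right) \left(-23\right) - \frac{8 \left(26 + \left(7 + 8\right) 3\right)}{3 \left(7 + 8\right) 3} = 5382 - \frac{8 \left(26 + 15 \cdot 3\right)}{3 \cdot 15 \cdot 3} = 5382 - \frac{8 \left(26 + 45\right)}{3 \cdot 45} = 5382 - \frac{8}{3} \cdot \frac{1}{45} \cdot 71 = 5382 - \frac{568}{135} = \frac{726002}{135}$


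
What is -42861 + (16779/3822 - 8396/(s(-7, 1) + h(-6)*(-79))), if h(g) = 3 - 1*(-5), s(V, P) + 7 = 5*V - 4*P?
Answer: -2643403081/61698 ≈ -42844.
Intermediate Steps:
s(V, P) = -7 - 4*P + 5*V (s(V, P) = -7 + (5*V - 4*P) = -7 + (-4*P + 5*V) = -7 - 4*P + 5*V)
h(g) = 8 (h(g) = 3 + 5 = 8)
-42861 + (16779/3822 - 8396/(s(-7, 1) + h(-6)*(-79))) = -42861 + (16779/3822 - 8396/((-7 - 4*1 + 5*(-7)) + 8*(-79))) = -42861 + (16779*(1/3822) - 8396/((-7 - 4 - 35) - 632)) = -42861 + (799/182 - 8396/(-46 - 632)) = -42861 + (799/182 - 8396/(-678)) = -42861 + (799/182 - 8396*(-1/678)) = -42861 + (799/182 + 4198/339) = -42861 + 1034897/61698 = -2643403081/61698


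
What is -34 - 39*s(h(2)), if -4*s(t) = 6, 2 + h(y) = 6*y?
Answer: 49/2 ≈ 24.500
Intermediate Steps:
h(y) = -2 + 6*y
s(t) = -3/2 (s(t) = -¼*6 = -3/2)
-34 - 39*s(h(2)) = -34 - 39*(-3/2) = -34 + 117/2 = 49/2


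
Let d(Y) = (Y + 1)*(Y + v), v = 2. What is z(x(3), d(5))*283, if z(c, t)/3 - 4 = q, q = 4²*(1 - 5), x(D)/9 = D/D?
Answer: -50940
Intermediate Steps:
x(D) = 9 (x(D) = 9*(D/D) = 9*1 = 9)
q = -64 (q = 16*(-4) = -64)
d(Y) = (1 + Y)*(2 + Y) (d(Y) = (Y + 1)*(Y + 2) = (1 + Y)*(2 + Y))
z(c, t) = -180 (z(c, t) = 12 + 3*(-64) = 12 - 192 = -180)
z(x(3), d(5))*283 = -180*283 = -50940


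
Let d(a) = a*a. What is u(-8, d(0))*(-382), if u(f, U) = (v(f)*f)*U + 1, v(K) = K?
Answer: -382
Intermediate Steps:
d(a) = a**2
u(f, U) = 1 + U*f**2 (u(f, U) = (f*f)*U + 1 = f**2*U + 1 = U*f**2 + 1 = 1 + U*f**2)
u(-8, d(0))*(-382) = (1 + 0**2*(-8)**2)*(-382) = (1 + 0*64)*(-382) = (1 + 0)*(-382) = 1*(-382) = -382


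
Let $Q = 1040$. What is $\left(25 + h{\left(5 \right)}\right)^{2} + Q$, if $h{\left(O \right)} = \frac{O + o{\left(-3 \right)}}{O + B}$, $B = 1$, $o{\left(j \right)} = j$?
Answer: $\frac{15136}{9} \approx 1681.8$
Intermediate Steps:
$h{\left(O \right)} = \frac{-3 + O}{1 + O}$ ($h{\left(O \right)} = \frac{O - 3}{O + 1} = \frac{-3 + O}{1 + O}$)
$\left(25 + h{\left(5 \right)}\right)^{2} + Q = \left(25 + \frac{-3 + 5}{1 + 5}\right)^{2} + 1040 = \left(25 + \frac{1}{6} \cdot 2\right)^{2} + 1040 = \left(25 + \frac{1}{3}\right)^{2} + 1040 = \left(\frac{76}{3}\right)^{2} + 1040 = \frac{5776}{9} + 1040 = \frac{15136}{9}$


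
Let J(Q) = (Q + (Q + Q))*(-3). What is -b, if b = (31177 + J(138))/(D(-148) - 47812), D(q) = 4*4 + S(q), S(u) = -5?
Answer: 29935/47801 ≈ 0.62624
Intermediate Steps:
J(Q) = -9*Q (J(Q) = (Q + 2*Q)*(-3) = (3*Q)*(-3) = -9*Q)
D(q) = 11 (D(q) = 4*4 - 5 = 16 - 5 = 11)
b = -29935/47801 (b = (31177 - 9*138)/(11 - 47812) = (31177 - 1242)/(-47801) = 29935*(-1/47801) = -29935/47801 ≈ -0.62624)
-b = -1*(-29935/47801) = 29935/47801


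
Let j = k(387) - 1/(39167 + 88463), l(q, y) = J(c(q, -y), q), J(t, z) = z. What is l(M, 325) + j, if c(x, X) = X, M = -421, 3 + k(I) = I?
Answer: -4722311/127630 ≈ -37.000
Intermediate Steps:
k(I) = -3 + I
l(q, y) = q
j = 49009919/127630 (j = (-3 + 387) - 1/(39167 + 88463) = 384 - 1/127630 = 49009919/127630 ≈ 384.00)
l(M, 325) + j = -421 + 49009919/127630 = -4722311/127630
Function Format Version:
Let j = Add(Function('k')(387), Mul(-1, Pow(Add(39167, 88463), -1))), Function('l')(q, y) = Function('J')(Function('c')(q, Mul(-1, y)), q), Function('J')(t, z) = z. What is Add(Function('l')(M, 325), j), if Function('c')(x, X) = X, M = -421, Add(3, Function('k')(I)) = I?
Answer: Rational(-4722311, 127630) ≈ -37.000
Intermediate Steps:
Function('k')(I) = Add(-3, I)
Function('l')(q, y) = q
j = Rational(49009919, 127630) (j = Add(Add(-3, 387), Mul(-1, Pow(Add(39167, 88463), -1))) = Add(384, Mul(-1, Pow(127630, -1))) = Add(384, Mul(-1, Rational(1, 127630))) = Add(384, Rational(-1, 127630)) = Rational(49009919, 127630) ≈ 384.00)
Add(Function('l')(M, 325), j) = Add(-421, Rational(49009919, 127630)) = Rational(-4722311, 127630)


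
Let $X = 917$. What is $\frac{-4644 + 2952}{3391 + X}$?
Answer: $- \frac{141}{359} \approx -0.39276$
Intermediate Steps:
$\frac{-4644 + 2952}{3391 + X} = \frac{-4644 + 2952}{3391 + 917} = - \frac{1692}{4308} = \left(-1692\right) \frac{1}{4308} = - \frac{141}{359}$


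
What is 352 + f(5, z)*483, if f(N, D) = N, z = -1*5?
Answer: 2767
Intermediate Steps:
z = -5
352 + f(5, z)*483 = 352 + 5*483 = 352 + 2415 = 2767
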